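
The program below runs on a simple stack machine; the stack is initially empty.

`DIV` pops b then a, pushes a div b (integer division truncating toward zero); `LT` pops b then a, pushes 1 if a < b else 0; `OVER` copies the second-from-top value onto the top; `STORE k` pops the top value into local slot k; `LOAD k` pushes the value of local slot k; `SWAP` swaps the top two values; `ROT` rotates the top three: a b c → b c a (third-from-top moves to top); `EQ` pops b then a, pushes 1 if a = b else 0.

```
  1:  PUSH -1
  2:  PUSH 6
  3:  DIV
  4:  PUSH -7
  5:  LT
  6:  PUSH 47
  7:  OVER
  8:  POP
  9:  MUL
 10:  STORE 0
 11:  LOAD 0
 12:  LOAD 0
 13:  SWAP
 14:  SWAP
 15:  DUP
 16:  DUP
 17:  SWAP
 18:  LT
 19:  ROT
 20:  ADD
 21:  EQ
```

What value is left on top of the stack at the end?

PUSH -1 : [-1]
PUSH 6  : [-1, 6]
DIV     : [0]
PUSH -7 : [0, -7]
LT      : [0]
PUSH 47 : [0, 47]
OVER    : [0, 47, 0]
POP     : [0, 47]
MUL     : [0]
STORE 0 : []
LOAD 0  : [0]
LOAD 0  : [0, 0]
SWAP    : [0, 0]
SWAP    : [0, 0]
DUP     : [0, 0, 0]
DUP     : [0, 0, 0, 0]
SWAP    : [0, 0, 0, 0]
LT      : [0, 0, 0]
ROT     : [0, 0, 0]
ADD     : [0, 0]
EQ      : [1]

1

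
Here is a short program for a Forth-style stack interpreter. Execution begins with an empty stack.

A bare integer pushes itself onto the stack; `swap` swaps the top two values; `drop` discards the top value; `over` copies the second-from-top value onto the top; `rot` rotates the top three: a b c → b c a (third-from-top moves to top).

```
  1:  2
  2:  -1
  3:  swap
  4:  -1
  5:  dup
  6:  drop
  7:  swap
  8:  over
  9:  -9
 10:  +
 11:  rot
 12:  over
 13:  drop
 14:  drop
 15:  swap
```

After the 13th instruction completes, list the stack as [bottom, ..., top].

[-1, 2, -10, -1]

2    → 2
-1   → 2 -1
swap → -1 2
-1   → -1 2 -1
dup  → -1 2 -1 -1
drop → -1 2 -1
swap → -1 -1 2
over → -1 -1 2 -1
-9   → -1 -1 2 -1 -9
+    → -1 -1 2 -10
rot  → -1 2 -10 -1
over → -1 2 -10 -1 -10
drop → -1 2 -10 -1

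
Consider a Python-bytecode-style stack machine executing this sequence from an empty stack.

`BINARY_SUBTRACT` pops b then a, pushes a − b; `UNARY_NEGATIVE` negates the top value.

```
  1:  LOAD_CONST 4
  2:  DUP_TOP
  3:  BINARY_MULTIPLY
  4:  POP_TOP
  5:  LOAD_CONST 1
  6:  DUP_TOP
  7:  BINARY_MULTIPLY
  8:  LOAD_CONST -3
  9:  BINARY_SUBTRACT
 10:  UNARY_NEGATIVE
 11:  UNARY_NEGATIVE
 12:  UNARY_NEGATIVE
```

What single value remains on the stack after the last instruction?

-4

LOAD_CONST 4    → 4
DUP_TOP         → 4 4
BINARY_MULTIPLY → 16
POP_TOP         → (empty)
LOAD_CONST 1    → 1
DUP_TOP         → 1 1
BINARY_MULTIPLY → 1
LOAD_CONST -3   → 1 -3
BINARY_SUBTRACT → 4
UNARY_NEGATIVE  → -4
UNARY_NEGATIVE  → 4
UNARY_NEGATIVE  → -4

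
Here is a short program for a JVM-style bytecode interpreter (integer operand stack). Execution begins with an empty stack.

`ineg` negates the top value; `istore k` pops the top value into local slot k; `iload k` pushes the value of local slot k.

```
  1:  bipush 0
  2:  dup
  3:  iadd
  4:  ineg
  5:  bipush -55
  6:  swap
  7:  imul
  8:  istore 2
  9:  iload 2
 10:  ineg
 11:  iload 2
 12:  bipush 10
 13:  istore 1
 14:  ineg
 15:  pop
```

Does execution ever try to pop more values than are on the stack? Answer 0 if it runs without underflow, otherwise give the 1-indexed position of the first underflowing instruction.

0

bipush 0   → 0
dup        → 0 0
iadd       → 0
ineg       → 0
bipush -55 → 0 -55
swap       → -55 0
imul       → 0
istore 2   → (empty)
iload 2    → 0
ineg       → 0
iload 2    → 0 0
bipush 10  → 0 0 10
istore 1   → 0 0
ineg       → 0 0
pop        → 0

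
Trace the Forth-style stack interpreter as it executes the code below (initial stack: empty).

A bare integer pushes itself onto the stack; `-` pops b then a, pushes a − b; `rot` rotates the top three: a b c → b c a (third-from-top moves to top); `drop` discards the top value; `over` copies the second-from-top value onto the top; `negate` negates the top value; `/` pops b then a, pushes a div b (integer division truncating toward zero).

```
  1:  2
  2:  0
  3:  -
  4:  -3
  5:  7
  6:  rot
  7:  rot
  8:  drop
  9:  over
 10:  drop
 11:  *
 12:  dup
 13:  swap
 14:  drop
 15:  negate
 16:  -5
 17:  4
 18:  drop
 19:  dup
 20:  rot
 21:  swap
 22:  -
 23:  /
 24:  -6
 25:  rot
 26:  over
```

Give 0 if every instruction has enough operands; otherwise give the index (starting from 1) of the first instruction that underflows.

2      → 2
0      → 2 0
-      → 2
-3     → 2 -3
7      → 2 -3 7
rot    → -3 7 2
rot    → 7 2 -3
drop   → 7 2
over   → 7 2 7
drop   → 7 2
*      → 14
dup    → 14 14
swap   → 14 14
drop   → 14
negate → -14
-5     → -14 -5
4      → -14 -5 4
drop   → -14 -5
dup    → -14 -5 -5
rot    → -5 -5 -14
swap   → -5 -14 -5
-      → -5 -9
/      → 0
-6     → 0 -6
rot  — needs 3 operands, stack has 2 → underflow

25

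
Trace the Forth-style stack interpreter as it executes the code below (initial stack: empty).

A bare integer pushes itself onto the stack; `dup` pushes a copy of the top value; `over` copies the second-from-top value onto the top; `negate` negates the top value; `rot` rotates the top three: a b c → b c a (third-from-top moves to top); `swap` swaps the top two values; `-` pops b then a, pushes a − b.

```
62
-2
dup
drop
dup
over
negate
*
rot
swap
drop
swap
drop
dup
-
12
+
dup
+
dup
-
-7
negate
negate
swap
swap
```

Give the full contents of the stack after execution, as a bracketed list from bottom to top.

62     → 62
-2     → 62 -2
dup    → 62 -2 -2
drop   → 62 -2
dup    → 62 -2 -2
over   → 62 -2 -2 -2
negate → 62 -2 -2 2
*      → 62 -2 -4
rot    → -2 -4 62
swap   → -2 62 -4
drop   → -2 62
swap   → 62 -2
drop   → 62
dup    → 62 62
-      → 0
12     → 0 12
+      → 12
dup    → 12 12
+      → 24
dup    → 24 24
-      → 0
-7     → 0 -7
negate → 0 7
negate → 0 -7
swap   → -7 0
swap   → 0 -7

[0, -7]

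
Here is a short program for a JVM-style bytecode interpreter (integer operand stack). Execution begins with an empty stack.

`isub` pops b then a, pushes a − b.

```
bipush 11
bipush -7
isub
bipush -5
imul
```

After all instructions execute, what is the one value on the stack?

-90

bipush 11  [11]
bipush -7  [11, -7]
isub       [18]
bipush -5  [18, -5]
imul       [-90]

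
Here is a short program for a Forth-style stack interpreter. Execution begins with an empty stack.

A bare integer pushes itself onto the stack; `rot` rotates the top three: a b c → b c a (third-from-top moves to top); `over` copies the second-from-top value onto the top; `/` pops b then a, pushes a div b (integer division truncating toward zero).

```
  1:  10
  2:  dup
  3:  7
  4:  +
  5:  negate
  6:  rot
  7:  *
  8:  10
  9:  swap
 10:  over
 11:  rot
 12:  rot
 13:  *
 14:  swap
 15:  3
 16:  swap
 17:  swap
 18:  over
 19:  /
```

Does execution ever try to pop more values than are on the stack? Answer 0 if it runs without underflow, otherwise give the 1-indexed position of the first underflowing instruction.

10     → 10
dup    → 10 10
7      → 10 10 7
+      → 10 17
negate → 10 -17
rot  — needs 3 operands, stack has 2 → underflow

6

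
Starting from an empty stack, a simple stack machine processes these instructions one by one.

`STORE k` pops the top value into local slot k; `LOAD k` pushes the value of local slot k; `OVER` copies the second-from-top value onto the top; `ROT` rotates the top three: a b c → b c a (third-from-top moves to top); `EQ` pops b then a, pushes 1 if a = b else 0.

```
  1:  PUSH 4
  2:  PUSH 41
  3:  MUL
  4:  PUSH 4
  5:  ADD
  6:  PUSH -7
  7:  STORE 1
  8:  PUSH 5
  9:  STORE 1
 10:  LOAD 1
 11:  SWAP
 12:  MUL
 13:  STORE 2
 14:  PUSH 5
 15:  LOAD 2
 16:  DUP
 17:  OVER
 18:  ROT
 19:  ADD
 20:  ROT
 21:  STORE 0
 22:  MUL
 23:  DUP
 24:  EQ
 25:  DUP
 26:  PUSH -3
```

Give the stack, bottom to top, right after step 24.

[1]

PUSH 4  -> 4
PUSH 41 -> 4 41
MUL     -> 164
PUSH 4  -> 164 4
ADD     -> 168
PUSH -7 -> 168 -7
STORE 1 -> 168
PUSH 5  -> 168 5
STORE 1 -> 168
LOAD 1  -> 168 5
SWAP    -> 5 168
MUL     -> 840
STORE 2 -> (empty)
PUSH 5  -> 5
LOAD 2  -> 5 840
DUP     -> 5 840 840
OVER    -> 5 840 840 840
ROT     -> 5 840 840 840
ADD     -> 5 840 1680
ROT     -> 840 1680 5
STORE 0 -> 840 1680
MUL     -> 1411200
DUP     -> 1411200 1411200
EQ      -> 1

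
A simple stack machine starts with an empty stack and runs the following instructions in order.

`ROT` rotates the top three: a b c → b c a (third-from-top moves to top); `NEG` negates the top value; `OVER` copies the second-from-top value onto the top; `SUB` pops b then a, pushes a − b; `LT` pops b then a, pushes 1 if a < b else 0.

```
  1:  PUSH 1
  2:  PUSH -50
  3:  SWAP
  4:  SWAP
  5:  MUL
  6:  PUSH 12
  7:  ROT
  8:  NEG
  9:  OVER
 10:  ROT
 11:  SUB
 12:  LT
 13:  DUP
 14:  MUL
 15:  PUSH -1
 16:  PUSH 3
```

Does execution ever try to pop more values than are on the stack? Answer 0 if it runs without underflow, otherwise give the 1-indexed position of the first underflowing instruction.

7

PUSH 1   → [1]
PUSH -50 → [1, -50]
SWAP     → [-50, 1]
SWAP     → [1, -50]
MUL      → [-50]
PUSH 12  → [-50, 12]
ROT  — needs 3 operands, stack has 2 → underflow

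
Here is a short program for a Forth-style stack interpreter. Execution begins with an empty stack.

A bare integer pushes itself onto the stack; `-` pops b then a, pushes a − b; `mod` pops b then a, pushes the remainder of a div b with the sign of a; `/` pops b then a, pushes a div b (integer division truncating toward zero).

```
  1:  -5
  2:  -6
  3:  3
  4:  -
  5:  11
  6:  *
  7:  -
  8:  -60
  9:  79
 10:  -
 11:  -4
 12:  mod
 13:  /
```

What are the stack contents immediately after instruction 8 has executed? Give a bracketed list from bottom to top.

-5   [-5]
-6   [-5, -6]
3    [-5, -6, 3]
-    [-5, -9]
11   [-5, -9, 11]
*    [-5, -99]
-    [94]
-60  [94, -60]

[94, -60]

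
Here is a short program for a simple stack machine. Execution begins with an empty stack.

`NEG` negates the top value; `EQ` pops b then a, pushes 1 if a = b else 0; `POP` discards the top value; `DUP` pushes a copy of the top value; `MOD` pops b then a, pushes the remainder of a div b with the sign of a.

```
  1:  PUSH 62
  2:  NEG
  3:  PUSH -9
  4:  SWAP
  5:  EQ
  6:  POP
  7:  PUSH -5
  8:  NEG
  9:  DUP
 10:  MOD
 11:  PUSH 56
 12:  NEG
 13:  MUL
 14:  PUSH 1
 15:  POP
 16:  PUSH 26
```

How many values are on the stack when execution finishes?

2

PUSH 62 : [62]
NEG     : [-62]
PUSH -9 : [-62, -9]
SWAP    : [-9, -62]
EQ      : [0]
POP     : []
PUSH -5 : [-5]
NEG     : [5]
DUP     : [5, 5]
MOD     : [0]
PUSH 56 : [0, 56]
NEG     : [0, -56]
MUL     : [0]
PUSH 1  : [0, 1]
POP     : [0]
PUSH 26 : [0, 26]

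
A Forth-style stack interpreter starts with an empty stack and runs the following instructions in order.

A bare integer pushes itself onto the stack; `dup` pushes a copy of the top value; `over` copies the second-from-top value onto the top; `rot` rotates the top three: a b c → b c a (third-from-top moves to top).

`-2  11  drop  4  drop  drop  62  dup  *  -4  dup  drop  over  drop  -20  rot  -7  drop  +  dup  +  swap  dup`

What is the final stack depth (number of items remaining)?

3

-2   -> -2
11   -> -2 11
drop -> -2
4    -> -2 4
drop -> -2
drop -> (empty)
62   -> 62
dup  -> 62 62
*    -> 3844
-4   -> 3844 -4
dup  -> 3844 -4 -4
drop -> 3844 -4
over -> 3844 -4 3844
drop -> 3844 -4
-20  -> 3844 -4 -20
rot  -> -4 -20 3844
-7   -> -4 -20 3844 -7
drop -> -4 -20 3844
+    -> -4 3824
dup  -> -4 3824 3824
+    -> -4 7648
swap -> 7648 -4
dup  -> 7648 -4 -4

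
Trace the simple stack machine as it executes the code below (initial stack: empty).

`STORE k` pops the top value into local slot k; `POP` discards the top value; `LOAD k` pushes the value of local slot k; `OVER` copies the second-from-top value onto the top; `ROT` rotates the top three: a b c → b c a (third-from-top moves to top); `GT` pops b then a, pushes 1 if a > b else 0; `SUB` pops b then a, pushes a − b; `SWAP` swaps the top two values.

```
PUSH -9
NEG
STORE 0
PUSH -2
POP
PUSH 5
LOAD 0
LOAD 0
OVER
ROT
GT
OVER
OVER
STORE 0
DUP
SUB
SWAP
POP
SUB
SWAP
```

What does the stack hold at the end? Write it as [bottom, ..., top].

PUSH -9 : [-9]
NEG     : [9]
STORE 0 : []
PUSH -2 : [-2]
POP     : []
PUSH 5  : [5]
LOAD 0  : [5, 9]
LOAD 0  : [5, 9, 9]
OVER    : [5, 9, 9, 9]
ROT     : [5, 9, 9, 9]
GT      : [5, 9, 0]
OVER    : [5, 9, 0, 9]
OVER    : [5, 9, 0, 9, 0]
STORE 0 : [5, 9, 0, 9]
DUP     : [5, 9, 0, 9, 9]
SUB     : [5, 9, 0, 0]
SWAP    : [5, 9, 0, 0]
POP     : [5, 9, 0]
SUB     : [5, 9]
SWAP    : [9, 5]

[9, 5]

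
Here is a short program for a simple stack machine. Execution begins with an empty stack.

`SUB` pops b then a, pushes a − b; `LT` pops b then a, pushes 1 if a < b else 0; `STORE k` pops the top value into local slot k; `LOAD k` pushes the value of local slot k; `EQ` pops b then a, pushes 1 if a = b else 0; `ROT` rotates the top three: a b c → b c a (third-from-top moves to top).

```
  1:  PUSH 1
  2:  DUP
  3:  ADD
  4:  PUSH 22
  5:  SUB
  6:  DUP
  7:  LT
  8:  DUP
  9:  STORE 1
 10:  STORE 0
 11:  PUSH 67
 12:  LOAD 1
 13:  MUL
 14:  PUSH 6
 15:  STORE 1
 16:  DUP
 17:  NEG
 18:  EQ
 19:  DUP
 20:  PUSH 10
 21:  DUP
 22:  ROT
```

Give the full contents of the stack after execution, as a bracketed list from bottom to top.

PUSH 1   1
DUP      1 1
ADD      2
PUSH 22  2 22
SUB      -20
DUP      -20 -20
LT       0
DUP      0 0
STORE 1  0
STORE 0  (empty)
PUSH 67  67
LOAD 1   67 0
MUL      0
PUSH 6   0 6
STORE 1  0
DUP      0 0
NEG      0 0
EQ       1
DUP      1 1
PUSH 10  1 1 10
DUP      1 1 10 10
ROT      1 10 10 1

[1, 10, 10, 1]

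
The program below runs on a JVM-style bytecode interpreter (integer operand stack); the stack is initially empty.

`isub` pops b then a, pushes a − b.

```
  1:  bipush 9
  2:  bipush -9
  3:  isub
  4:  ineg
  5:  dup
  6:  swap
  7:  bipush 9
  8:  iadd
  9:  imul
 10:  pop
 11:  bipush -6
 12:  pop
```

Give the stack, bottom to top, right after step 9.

bipush 9  -> [9]
bipush -9 -> [9, -9]
isub      -> [18]
ineg      -> [-18]
dup       -> [-18, -18]
swap      -> [-18, -18]
bipush 9  -> [-18, -18, 9]
iadd      -> [-18, -9]
imul      -> [162]

[162]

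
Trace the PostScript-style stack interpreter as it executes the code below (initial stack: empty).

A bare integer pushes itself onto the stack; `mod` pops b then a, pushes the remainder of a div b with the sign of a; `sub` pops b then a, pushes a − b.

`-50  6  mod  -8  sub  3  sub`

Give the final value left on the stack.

-50 -> [-50]
6   -> [-50, 6]
mod -> [-2]
-8  -> [-2, -8]
sub -> [6]
3   -> [6, 3]
sub -> [3]

3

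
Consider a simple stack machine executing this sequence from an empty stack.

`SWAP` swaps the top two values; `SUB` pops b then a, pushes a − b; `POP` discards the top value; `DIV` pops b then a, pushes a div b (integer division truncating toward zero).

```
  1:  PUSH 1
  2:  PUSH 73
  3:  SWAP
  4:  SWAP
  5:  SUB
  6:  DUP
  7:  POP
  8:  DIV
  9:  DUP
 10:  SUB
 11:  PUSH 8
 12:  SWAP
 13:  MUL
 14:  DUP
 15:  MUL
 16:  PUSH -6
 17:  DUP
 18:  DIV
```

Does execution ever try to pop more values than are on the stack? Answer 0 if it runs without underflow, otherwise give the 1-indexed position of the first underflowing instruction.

PUSH 1  : 1
PUSH 73 : 1 73
SWAP    : 73 1
SWAP    : 1 73
SUB     : -72
DUP     : -72 -72
POP     : -72
DIV  — needs 2 operands, stack has 1 → underflow

8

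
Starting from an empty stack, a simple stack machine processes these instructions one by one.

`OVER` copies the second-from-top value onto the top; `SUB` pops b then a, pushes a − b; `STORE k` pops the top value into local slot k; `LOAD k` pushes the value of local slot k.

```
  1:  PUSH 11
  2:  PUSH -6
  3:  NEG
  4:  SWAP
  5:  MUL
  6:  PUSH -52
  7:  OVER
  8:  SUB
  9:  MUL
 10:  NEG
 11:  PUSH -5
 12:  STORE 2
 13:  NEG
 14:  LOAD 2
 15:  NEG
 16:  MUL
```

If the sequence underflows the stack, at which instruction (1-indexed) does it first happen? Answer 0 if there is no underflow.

PUSH 11  → [11]
PUSH -6  → [11, -6]
NEG      → [11, 6]
SWAP     → [6, 11]
MUL      → [66]
PUSH -52 → [66, -52]
OVER     → [66, -52, 66]
SUB      → [66, -118]
MUL      → [-7788]
NEG      → [7788]
PUSH -5  → [7788, -5]
STORE 2  → [7788]
NEG      → [-7788]
LOAD 2   → [-7788, -5]
NEG      → [-7788, 5]
MUL      → [-38940]

0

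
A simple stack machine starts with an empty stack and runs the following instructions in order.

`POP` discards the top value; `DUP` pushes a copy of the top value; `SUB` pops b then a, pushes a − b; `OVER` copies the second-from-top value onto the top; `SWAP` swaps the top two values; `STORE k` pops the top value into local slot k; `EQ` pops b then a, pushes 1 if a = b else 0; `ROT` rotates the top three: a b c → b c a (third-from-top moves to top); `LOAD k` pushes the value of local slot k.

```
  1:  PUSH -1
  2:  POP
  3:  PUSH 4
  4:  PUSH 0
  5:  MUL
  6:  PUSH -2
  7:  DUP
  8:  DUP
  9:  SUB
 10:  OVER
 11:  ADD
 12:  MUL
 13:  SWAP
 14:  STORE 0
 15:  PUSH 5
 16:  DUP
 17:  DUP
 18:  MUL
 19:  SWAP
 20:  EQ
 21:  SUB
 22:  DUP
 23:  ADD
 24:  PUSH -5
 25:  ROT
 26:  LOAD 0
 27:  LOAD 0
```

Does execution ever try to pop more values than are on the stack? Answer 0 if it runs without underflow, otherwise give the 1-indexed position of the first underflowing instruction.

PUSH -1  -1
POP      (empty)
PUSH 4   4
PUSH 0   4 0
MUL      0
PUSH -2  0 -2
DUP      0 -2 -2
DUP      0 -2 -2 -2
SUB      0 -2 0
OVER     0 -2 0 -2
ADD      0 -2 -2
MUL      0 4
SWAP     4 0
STORE 0  4
PUSH 5   4 5
DUP      4 5 5
DUP      4 5 5 5
MUL      4 5 25
SWAP     4 25 5
EQ       4 0
SUB      4
DUP      4 4
ADD      8
PUSH -5  8 -5
ROT  — needs 3 operands, stack has 2 → underflow

25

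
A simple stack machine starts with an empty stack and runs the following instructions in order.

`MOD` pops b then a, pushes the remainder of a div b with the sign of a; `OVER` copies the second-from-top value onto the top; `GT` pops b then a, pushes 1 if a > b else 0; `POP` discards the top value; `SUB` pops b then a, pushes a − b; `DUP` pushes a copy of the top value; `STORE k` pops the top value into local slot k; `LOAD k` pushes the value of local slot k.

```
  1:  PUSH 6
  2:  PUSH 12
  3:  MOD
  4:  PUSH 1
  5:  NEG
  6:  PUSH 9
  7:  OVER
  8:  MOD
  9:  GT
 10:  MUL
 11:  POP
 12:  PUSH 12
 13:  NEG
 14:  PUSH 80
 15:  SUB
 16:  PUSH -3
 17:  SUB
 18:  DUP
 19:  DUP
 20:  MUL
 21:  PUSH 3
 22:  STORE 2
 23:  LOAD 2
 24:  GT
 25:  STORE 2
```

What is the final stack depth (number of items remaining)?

PUSH 6   [6]
PUSH 12  [6, 12]
MOD      [6]
PUSH 1   [6, 1]
NEG      [6, -1]
PUSH 9   [6, -1, 9]
OVER     [6, -1, 9, -1]
MOD      [6, -1, 0]
GT       [6, 0]
MUL      [0]
POP      []
PUSH 12  [12]
NEG      [-12]
PUSH 80  [-12, 80]
SUB      [-92]
PUSH -3  [-92, -3]
SUB      [-89]
DUP      [-89, -89]
DUP      [-89, -89, -89]
MUL      [-89, 7921]
PUSH 3   [-89, 7921, 3]
STORE 2  [-89, 7921]
LOAD 2   [-89, 7921, 3]
GT       [-89, 1]
STORE 2  [-89]

1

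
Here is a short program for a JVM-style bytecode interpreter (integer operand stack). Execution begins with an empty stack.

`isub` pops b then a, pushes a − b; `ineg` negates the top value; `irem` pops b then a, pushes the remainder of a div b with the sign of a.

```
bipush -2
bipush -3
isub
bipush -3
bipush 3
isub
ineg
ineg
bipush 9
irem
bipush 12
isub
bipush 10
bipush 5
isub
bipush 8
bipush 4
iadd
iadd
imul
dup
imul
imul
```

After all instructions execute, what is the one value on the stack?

bipush -2  [-2]
bipush -3  [-2, -3]
isub       [1]
bipush -3  [1, -3]
bipush 3   [1, -3, 3]
isub       [1, -6]
ineg       [1, 6]
ineg       [1, -6]
bipush 9   [1, -6, 9]
irem       [1, -6]
bipush 12  [1, -6, 12]
isub       [1, -18]
bipush 10  [1, -18, 10]
bipush 5   [1, -18, 10, 5]
isub       [1, -18, 5]
bipush 8   [1, -18, 5, 8]
bipush 4   [1, -18, 5, 8, 4]
iadd       [1, -18, 5, 12]
iadd       [1, -18, 17]
imul       [1, -306]
dup        [1, -306, -306]
imul       [1, 93636]
imul       [93636]

93636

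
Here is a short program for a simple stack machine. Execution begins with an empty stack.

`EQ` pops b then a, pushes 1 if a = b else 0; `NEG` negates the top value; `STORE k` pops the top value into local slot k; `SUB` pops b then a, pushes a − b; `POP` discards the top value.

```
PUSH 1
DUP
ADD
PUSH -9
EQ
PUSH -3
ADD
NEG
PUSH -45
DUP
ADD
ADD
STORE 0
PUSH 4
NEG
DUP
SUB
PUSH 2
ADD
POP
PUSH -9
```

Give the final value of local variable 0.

-87

PUSH 1   : 1
DUP      : 1 1
ADD      : 2
PUSH -9  : 2 -9
EQ       : 0
PUSH -3  : 0 -3
ADD      : -3
NEG      : 3
PUSH -45 : 3 -45
DUP      : 3 -45 -45
ADD      : 3 -90
ADD      : -87
STORE 0  : (empty)
PUSH 4   : 4
NEG      : -4
DUP      : -4 -4
SUB      : 0
PUSH 2   : 0 2
ADD      : 2
POP      : (empty)
PUSH -9  : -9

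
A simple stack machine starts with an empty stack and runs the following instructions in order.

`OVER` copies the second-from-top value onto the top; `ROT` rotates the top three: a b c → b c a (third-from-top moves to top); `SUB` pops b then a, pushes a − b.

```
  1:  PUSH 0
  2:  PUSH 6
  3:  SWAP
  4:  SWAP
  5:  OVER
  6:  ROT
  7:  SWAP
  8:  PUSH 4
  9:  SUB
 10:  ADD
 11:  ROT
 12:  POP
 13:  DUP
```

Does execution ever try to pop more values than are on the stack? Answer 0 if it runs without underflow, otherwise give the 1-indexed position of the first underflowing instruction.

PUSH 0  0
PUSH 6  0 6
SWAP    6 0
SWAP    0 6
OVER    0 6 0
ROT     6 0 0
SWAP    6 0 0
PUSH 4  6 0 0 4
SUB     6 0 -4
ADD     6 -4
ROT  — needs 3 operands, stack has 2 → underflow

11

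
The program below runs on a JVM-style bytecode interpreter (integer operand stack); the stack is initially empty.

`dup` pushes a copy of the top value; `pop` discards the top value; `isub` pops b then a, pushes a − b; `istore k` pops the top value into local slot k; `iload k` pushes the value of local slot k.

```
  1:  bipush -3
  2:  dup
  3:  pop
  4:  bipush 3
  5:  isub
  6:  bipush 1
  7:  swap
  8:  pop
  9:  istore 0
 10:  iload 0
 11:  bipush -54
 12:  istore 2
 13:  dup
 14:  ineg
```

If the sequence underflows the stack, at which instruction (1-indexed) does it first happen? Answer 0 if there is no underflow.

0

bipush -3  → [-3]
dup        → [-3, -3]
pop        → [-3]
bipush 3   → [-3, 3]
isub       → [-6]
bipush 1   → [-6, 1]
swap       → [1, -6]
pop        → [1]
istore 0   → []
iload 0    → [1]
bipush -54 → [1, -54]
istore 2   → [1]
dup        → [1, 1]
ineg       → [1, -1]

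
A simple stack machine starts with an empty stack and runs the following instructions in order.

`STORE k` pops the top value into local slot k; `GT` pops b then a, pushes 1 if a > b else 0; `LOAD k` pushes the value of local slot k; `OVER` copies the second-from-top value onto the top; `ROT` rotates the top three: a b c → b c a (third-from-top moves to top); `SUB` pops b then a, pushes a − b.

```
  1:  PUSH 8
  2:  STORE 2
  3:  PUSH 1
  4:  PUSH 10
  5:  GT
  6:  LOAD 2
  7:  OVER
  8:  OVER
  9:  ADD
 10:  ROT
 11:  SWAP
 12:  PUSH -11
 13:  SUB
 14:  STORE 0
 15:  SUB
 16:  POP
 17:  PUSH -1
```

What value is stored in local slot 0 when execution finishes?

PUSH 8   -> 8
STORE 2  -> (empty)
PUSH 1   -> 1
PUSH 10  -> 1 10
GT       -> 0
LOAD 2   -> 0 8
OVER     -> 0 8 0
OVER     -> 0 8 0 8
ADD      -> 0 8 8
ROT      -> 8 8 0
SWAP     -> 8 0 8
PUSH -11 -> 8 0 8 -11
SUB      -> 8 0 19
STORE 0  -> 8 0
SUB      -> 8
POP      -> (empty)
PUSH -1  -> -1

19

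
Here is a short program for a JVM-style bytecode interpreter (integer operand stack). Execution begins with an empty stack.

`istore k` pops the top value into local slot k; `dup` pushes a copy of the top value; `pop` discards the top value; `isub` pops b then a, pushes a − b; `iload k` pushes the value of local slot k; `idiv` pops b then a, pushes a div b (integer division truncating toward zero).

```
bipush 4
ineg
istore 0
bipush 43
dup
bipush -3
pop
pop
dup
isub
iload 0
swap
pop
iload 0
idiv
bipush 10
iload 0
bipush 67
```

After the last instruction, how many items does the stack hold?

4

bipush 4  -> [4]
ineg      -> [-4]
istore 0  -> []
bipush 43 -> [43]
dup       -> [43, 43]
bipush -3 -> [43, 43, -3]
pop       -> [43, 43]
pop       -> [43]
dup       -> [43, 43]
isub      -> [0]
iload 0   -> [0, -4]
swap      -> [-4, 0]
pop       -> [-4]
iload 0   -> [-4, -4]
idiv      -> [1]
bipush 10 -> [1, 10]
iload 0   -> [1, 10, -4]
bipush 67 -> [1, 10, -4, 67]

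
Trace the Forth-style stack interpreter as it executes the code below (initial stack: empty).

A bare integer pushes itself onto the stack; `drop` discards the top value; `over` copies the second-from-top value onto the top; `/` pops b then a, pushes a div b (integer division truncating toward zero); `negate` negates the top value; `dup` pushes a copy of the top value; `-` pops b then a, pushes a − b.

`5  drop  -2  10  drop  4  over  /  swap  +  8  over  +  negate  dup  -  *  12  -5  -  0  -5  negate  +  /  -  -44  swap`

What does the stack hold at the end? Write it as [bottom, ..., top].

5      : [5]
drop   : []
-2     : [-2]
10     : [-2, 10]
drop   : [-2]
4      : [-2, 4]
over   : [-2, 4, -2]
/      : [-2, -2]
swap   : [-2, -2]
+      : [-4]
8      : [-4, 8]
over   : [-4, 8, -4]
+      : [-4, 4]
negate : [-4, -4]
dup    : [-4, -4, -4]
-      : [-4, 0]
*      : [0]
12     : [0, 12]
-5     : [0, 12, -5]
-      : [0, 17]
0      : [0, 17, 0]
-5     : [0, 17, 0, -5]
negate : [0, 17, 0, 5]
+      : [0, 17, 5]
/      : [0, 3]
-      : [-3]
-44    : [-3, -44]
swap   : [-44, -3]

[-44, -3]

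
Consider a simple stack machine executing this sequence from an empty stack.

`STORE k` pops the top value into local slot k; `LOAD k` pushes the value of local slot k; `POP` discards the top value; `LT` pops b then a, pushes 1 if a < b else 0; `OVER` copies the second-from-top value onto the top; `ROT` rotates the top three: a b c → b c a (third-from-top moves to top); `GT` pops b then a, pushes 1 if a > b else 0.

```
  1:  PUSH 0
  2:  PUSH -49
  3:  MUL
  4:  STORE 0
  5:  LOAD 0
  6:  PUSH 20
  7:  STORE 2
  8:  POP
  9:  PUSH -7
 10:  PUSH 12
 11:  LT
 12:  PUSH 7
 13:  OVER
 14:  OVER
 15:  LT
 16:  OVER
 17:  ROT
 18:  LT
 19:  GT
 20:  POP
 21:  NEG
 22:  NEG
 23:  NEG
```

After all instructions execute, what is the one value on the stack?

-1

PUSH 0   -> [0]
PUSH -49 -> [0, -49]
MUL      -> [0]
STORE 0  -> []
LOAD 0   -> [0]
PUSH 20  -> [0, 20]
STORE 2  -> [0]
POP      -> []
PUSH -7  -> [-7]
PUSH 12  -> [-7, 12]
LT       -> [1]
PUSH 7   -> [1, 7]
OVER     -> [1, 7, 1]
OVER     -> [1, 7, 1, 7]
LT       -> [1, 7, 1]
OVER     -> [1, 7, 1, 7]
ROT      -> [1, 1, 7, 7]
LT       -> [1, 1, 0]
GT       -> [1, 1]
POP      -> [1]
NEG      -> [-1]
NEG      -> [1]
NEG      -> [-1]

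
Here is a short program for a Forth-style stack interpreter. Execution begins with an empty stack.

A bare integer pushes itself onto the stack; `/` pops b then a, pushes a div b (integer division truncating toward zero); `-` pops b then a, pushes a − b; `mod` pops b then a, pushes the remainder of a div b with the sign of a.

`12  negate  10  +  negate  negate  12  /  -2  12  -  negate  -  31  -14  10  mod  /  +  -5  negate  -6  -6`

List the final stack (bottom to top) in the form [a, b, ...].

12     : 12
negate : -12
10     : -12 10
+      : -2
negate : 2
negate : -2
12     : -2 12
/      : 0
-2     : 0 -2
12     : 0 -2 12
-      : 0 -14
negate : 0 14
-      : -14
31     : -14 31
-14    : -14 31 -14
10     : -14 31 -14 10
mod    : -14 31 -4
/      : -14 -7
+      : -21
-5     : -21 -5
negate : -21 5
-6     : -21 5 -6
-6     : -21 5 -6 -6

[-21, 5, -6, -6]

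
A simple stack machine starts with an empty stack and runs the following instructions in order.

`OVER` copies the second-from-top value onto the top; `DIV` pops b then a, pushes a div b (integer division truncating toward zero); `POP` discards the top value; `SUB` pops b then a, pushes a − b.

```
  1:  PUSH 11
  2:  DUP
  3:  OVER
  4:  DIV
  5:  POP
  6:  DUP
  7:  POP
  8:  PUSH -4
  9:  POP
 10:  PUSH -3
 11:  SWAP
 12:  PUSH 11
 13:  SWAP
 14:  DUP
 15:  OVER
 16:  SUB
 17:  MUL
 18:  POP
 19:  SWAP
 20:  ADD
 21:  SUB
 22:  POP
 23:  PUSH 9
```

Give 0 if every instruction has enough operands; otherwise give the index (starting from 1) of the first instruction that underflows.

PUSH 11 → [11]
DUP     → [11, 11]
OVER    → [11, 11, 11]
DIV     → [11, 1]
POP     → [11]
DUP     → [11, 11]
POP     → [11]
PUSH -4 → [11, -4]
POP     → [11]
PUSH -3 → [11, -3]
SWAP    → [-3, 11]
PUSH 11 → [-3, 11, 11]
SWAP    → [-3, 11, 11]
DUP     → [-3, 11, 11, 11]
OVER    → [-3, 11, 11, 11, 11]
SUB     → [-3, 11, 11, 0]
MUL     → [-3, 11, 0]
POP     → [-3, 11]
SWAP    → [11, -3]
ADD     → [8]
SUB  — needs 2 operands, stack has 1 → underflow

21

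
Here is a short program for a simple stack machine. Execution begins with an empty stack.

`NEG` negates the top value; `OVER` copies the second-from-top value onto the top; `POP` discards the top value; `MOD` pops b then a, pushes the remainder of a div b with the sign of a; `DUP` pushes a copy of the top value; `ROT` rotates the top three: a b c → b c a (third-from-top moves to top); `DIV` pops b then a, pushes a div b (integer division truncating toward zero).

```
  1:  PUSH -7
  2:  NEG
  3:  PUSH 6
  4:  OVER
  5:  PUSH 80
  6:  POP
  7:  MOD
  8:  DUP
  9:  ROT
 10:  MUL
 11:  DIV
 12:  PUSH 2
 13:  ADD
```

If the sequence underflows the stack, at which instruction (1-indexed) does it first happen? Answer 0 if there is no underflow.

PUSH -7 -> -7
NEG     -> 7
PUSH 6  -> 7 6
OVER    -> 7 6 7
PUSH 80 -> 7 6 7 80
POP     -> 7 6 7
MOD     -> 7 6
DUP     -> 7 6 6
ROT     -> 6 6 7
MUL     -> 6 42
DIV     -> 0
PUSH 2  -> 0 2
ADD     -> 2

0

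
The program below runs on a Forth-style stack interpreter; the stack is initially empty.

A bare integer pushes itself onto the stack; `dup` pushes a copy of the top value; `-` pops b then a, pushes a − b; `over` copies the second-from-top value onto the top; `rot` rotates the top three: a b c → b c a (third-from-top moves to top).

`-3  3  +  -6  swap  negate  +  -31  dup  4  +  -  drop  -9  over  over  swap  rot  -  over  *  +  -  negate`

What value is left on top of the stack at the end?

-30

-3     → -3
3      → -3 3
+      → 0
-6     → 0 -6
swap   → -6 0
negate → -6 0
+      → -6
-31    → -6 -31
dup    → -6 -31 -31
4      → -6 -31 -31 4
+      → -6 -31 -27
-      → -6 -4
drop   → -6
-9     → -6 -9
over   → -6 -9 -6
over   → -6 -9 -6 -9
swap   → -6 -9 -9 -6
rot    → -6 -9 -6 -9
-      → -6 -9 3
over   → -6 -9 3 -9
*      → -6 -9 -27
+      → -6 -36
-      → 30
negate → -30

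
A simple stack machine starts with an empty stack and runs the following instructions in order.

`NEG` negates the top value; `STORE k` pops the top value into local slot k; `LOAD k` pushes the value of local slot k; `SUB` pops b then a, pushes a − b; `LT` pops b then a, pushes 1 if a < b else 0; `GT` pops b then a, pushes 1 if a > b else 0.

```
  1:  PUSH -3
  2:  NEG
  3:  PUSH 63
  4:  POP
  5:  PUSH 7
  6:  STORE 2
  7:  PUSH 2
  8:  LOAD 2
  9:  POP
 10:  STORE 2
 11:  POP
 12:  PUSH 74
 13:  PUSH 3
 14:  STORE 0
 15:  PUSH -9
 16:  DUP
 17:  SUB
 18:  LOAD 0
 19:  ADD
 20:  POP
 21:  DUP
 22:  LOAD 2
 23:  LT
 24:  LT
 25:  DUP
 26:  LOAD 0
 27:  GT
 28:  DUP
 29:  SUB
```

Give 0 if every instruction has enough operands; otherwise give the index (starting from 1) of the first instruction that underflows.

PUSH -3 : -3
NEG     : 3
PUSH 63 : 3 63
POP     : 3
PUSH 7  : 3 7
STORE 2 : 3
PUSH 2  : 3 2
LOAD 2  : 3 2 7
POP     : 3 2
STORE 2 : 3
POP     : (empty)
PUSH 74 : 74
PUSH 3  : 74 3
STORE 0 : 74
PUSH -9 : 74 -9
DUP     : 74 -9 -9
SUB     : 74 0
LOAD 0  : 74 0 3
ADD     : 74 3
POP     : 74
DUP     : 74 74
LOAD 2  : 74 74 2
LT      : 74 0
LT      : 0
DUP     : 0 0
LOAD 0  : 0 0 3
GT      : 0 0
DUP     : 0 0 0
SUB     : 0 0

0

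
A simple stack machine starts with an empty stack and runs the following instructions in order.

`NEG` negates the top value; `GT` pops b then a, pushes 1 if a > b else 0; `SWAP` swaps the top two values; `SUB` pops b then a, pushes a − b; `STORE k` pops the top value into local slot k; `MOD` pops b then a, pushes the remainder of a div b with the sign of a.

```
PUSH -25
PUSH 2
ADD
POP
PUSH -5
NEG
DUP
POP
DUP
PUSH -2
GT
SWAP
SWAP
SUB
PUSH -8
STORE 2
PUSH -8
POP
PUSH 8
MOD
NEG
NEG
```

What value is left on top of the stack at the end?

4

PUSH -25 : [-25]
PUSH 2   : [-25, 2]
ADD      : [-23]
POP      : []
PUSH -5  : [-5]
NEG      : [5]
DUP      : [5, 5]
POP      : [5]
DUP      : [5, 5]
PUSH -2  : [5, 5, -2]
GT       : [5, 1]
SWAP     : [1, 5]
SWAP     : [5, 1]
SUB      : [4]
PUSH -8  : [4, -8]
STORE 2  : [4]
PUSH -8  : [4, -8]
POP      : [4]
PUSH 8   : [4, 8]
MOD      : [4]
NEG      : [-4]
NEG      : [4]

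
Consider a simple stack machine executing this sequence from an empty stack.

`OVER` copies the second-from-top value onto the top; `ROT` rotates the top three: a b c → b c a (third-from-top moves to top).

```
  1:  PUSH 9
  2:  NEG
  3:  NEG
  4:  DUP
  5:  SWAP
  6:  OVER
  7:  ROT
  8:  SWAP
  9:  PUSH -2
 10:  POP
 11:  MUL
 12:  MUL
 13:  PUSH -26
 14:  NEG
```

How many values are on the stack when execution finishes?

PUSH 9   → 9
NEG      → -9
NEG      → 9
DUP      → 9 9
SWAP     → 9 9
OVER     → 9 9 9
ROT      → 9 9 9
SWAP     → 9 9 9
PUSH -2  → 9 9 9 -2
POP      → 9 9 9
MUL      → 9 81
MUL      → 729
PUSH -26 → 729 -26
NEG      → 729 26

2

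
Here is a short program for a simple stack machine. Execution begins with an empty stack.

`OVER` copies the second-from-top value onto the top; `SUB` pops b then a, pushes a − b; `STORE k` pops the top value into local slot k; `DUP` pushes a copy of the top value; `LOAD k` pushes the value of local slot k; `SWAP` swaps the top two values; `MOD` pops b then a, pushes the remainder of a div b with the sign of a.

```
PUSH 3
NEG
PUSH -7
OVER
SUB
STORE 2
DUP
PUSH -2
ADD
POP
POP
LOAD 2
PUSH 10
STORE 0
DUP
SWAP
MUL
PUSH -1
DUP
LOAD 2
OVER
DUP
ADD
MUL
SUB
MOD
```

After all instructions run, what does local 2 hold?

-4

PUSH 3  → 3
NEG     → -3
PUSH -7 → -3 -7
OVER    → -3 -7 -3
SUB     → -3 -4
STORE 2 → -3
DUP     → -3 -3
PUSH -2 → -3 -3 -2
ADD     → -3 -5
POP     → -3
POP     → (empty)
LOAD 2  → -4
PUSH 10 → -4 10
STORE 0 → -4
DUP     → -4 -4
SWAP    → -4 -4
MUL     → 16
PUSH -1 → 16 -1
DUP     → 16 -1 -1
LOAD 2  → 16 -1 -1 -4
OVER    → 16 -1 -1 -4 -1
DUP     → 16 -1 -1 -4 -1 -1
ADD     → 16 -1 -1 -4 -2
MUL     → 16 -1 -1 8
SUB     → 16 -1 -9
MOD     → 16 -1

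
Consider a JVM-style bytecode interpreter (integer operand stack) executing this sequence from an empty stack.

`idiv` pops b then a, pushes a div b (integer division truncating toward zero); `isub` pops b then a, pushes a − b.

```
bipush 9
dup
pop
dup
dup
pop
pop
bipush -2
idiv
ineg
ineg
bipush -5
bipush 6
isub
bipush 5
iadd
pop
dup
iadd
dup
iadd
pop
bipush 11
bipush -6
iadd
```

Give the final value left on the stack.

bipush 9  -> 9
dup       -> 9 9
pop       -> 9
dup       -> 9 9
dup       -> 9 9 9
pop       -> 9 9
pop       -> 9
bipush -2 -> 9 -2
idiv      -> -4
ineg      -> 4
ineg      -> -4
bipush -5 -> -4 -5
bipush 6  -> -4 -5 6
isub      -> -4 -11
bipush 5  -> -4 -11 5
iadd      -> -4 -6
pop       -> -4
dup       -> -4 -4
iadd      -> -8
dup       -> -8 -8
iadd      -> -16
pop       -> (empty)
bipush 11 -> 11
bipush -6 -> 11 -6
iadd      -> 5

5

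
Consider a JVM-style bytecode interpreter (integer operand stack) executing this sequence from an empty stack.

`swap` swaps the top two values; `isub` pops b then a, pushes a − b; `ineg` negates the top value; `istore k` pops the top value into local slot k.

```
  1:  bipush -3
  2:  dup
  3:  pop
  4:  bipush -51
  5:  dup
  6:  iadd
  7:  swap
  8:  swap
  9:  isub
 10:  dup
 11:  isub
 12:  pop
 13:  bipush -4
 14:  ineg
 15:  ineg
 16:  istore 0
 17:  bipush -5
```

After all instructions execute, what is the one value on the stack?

bipush -3   -3
dup         -3 -3
pop         -3
bipush -51  -3 -51
dup         -3 -51 -51
iadd        -3 -102
swap        -102 -3
swap        -3 -102
isub        99
dup         99 99
isub        0
pop         (empty)
bipush -4   -4
ineg        4
ineg        -4
istore 0    (empty)
bipush -5   -5

-5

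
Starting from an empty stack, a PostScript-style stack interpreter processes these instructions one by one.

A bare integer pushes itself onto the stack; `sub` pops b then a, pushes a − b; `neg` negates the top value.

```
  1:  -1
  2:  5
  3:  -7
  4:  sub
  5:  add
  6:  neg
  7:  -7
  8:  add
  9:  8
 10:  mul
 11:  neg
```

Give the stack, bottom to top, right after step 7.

[-11, -7]

-1   -1
5    -1 5
-7   -1 5 -7
sub  -1 12
add  11
neg  -11
-7   -11 -7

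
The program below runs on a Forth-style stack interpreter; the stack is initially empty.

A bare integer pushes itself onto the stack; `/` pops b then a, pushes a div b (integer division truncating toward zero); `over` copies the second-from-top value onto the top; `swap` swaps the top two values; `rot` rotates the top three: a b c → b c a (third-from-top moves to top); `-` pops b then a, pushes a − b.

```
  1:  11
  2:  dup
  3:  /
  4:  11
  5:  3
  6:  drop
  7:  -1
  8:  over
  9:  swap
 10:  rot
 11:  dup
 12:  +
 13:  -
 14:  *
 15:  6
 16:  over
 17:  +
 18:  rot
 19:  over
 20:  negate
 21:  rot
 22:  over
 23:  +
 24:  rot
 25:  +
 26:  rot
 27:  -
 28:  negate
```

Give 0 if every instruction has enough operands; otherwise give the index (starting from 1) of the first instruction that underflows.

0

11     -> [11]
dup    -> [11, 11]
/      -> [1]
11     -> [1, 11]
3      -> [1, 11, 3]
drop   -> [1, 11]
-1     -> [1, 11, -1]
over   -> [1, 11, -1, 11]
swap   -> [1, 11, 11, -1]
rot    -> [1, 11, -1, 11]
dup    -> [1, 11, -1, 11, 11]
+      -> [1, 11, -1, 22]
-      -> [1, 11, -23]
*      -> [1, -253]
6      -> [1, -253, 6]
over   -> [1, -253, 6, -253]
+      -> [1, -253, -247]
rot    -> [-253, -247, 1]
over   -> [-253, -247, 1, -247]
negate -> [-253, -247, 1, 247]
rot    -> [-253, 1, 247, -247]
over   -> [-253, 1, 247, -247, 247]
+      -> [-253, 1, 247, 0]
rot    -> [-253, 247, 0, 1]
+      -> [-253, 247, 1]
rot    -> [247, 1, -253]
-      -> [247, 254]
negate -> [247, -254]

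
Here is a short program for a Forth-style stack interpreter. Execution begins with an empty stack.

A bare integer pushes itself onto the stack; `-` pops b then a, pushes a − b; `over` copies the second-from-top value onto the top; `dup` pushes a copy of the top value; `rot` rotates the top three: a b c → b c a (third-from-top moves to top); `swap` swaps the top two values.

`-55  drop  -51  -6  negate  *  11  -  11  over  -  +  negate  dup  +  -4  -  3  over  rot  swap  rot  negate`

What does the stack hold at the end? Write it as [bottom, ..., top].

-55     -55
drop    (empty)
-51     -51
-6      -51 -6
negate  -51 6
*       -306
11      -306 11
-       -317
11      -317 11
over    -317 11 -317
-       -317 328
+       11
negate  -11
dup     -11 -11
+       -22
-4      -22 -4
-       -18
3       -18 3
over    -18 3 -18
rot     3 -18 -18
swap    3 -18 -18
rot     -18 -18 3
negate  -18 -18 -3

[-18, -18, -3]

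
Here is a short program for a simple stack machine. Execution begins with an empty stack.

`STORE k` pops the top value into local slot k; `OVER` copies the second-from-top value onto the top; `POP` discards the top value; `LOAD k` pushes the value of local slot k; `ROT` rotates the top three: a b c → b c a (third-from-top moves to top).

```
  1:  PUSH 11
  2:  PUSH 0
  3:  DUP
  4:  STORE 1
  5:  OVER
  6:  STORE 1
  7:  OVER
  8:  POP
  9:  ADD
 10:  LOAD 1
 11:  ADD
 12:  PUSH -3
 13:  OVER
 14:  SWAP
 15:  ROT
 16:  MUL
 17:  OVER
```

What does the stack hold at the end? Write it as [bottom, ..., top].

[22, -66, 22]

PUSH 11 → 11
PUSH 0  → 11 0
DUP     → 11 0 0
STORE 1 → 11 0
OVER    → 11 0 11
STORE 1 → 11 0
OVER    → 11 0 11
POP     → 11 0
ADD     → 11
LOAD 1  → 11 11
ADD     → 22
PUSH -3 → 22 -3
OVER    → 22 -3 22
SWAP    → 22 22 -3
ROT     → 22 -3 22
MUL     → 22 -66
OVER    → 22 -66 22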